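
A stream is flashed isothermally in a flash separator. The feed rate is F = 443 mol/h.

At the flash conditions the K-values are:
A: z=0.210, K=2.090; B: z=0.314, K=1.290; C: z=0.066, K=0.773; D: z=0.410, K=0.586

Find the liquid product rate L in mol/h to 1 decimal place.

L = 227.5 mol/h

Let β = V/F and solve Σ zᵢ(Kᵢ−1)/(1+β(Kᵢ−1)) = 0.
Feasibility: ΣzᵢKᵢ = 1.135, Σzᵢ/Kᵢ = 1.129 — both > 1, two phases present.
Newton iteration, β⁰ = 0.37:
  β = 0.370: g = 0.0286, g' = -0.250 → β = 0.484
  β = 0.484: g = 0.0006, g' = -0.241 → β = 0.486
Converged at β = 0.486.
Then V = β·F = 0.4865·443 = 215.5 mol/h and L = F − V = 227.5 mol/h.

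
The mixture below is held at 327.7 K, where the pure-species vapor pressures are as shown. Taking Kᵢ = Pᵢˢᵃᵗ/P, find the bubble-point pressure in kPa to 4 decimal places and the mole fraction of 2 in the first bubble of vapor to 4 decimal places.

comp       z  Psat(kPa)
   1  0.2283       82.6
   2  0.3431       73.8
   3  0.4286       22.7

Pbub = 53.9076 kPa, y_2 = 0.4697

At the bubble point ψ → 0, so ΣzᵢKᵢ = 1 with Kᵢ = Pᵢˢᵃᵗ/P ⇒ P = ΣzᵢPᵢˢᵃᵗ.
P = 0.2283·82.6 + 0.3431·73.8 + 0.4286·22.7 = 53.9076 kPa
yᵢ = zᵢPᵢˢᵃᵗ/P ⇒ y_2 = 0.3431·73.8/53.9076 = 0.4697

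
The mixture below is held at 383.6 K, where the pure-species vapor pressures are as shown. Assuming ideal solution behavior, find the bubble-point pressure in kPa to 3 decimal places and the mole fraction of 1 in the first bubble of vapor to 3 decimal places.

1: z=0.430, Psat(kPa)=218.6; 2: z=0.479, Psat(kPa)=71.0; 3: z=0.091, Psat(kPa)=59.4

At the bubble point ψ → 0, so ΣzᵢKᵢ = 1 with Kᵢ = Pᵢˢᵃᵗ/P ⇒ P = ΣzᵢPᵢˢᵃᵗ.
P = 0.430·218.6 + 0.479·71.0 + 0.091·59.4 = 133.412 kPa
yᵢ = zᵢPᵢˢᵃᵗ/P ⇒ y_1 = 0.430·218.6/133.412 = 0.705

Pbub = 133.412 kPa, y_1 = 0.705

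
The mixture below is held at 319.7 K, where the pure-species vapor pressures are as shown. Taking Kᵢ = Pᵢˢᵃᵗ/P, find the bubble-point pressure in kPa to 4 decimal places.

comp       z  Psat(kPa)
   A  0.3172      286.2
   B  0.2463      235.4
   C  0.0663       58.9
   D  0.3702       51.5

Pbub = 171.7320 kPa

At the bubble point ψ → 0, so ΣzᵢKᵢ = 1 with Kᵢ = Pᵢˢᵃᵗ/P ⇒ P = ΣzᵢPᵢˢᵃᵗ.
P = 0.3172·286.2 + 0.2463·235.4 + 0.0663·58.9 + 0.3702·51.5 = 171.7320 kPa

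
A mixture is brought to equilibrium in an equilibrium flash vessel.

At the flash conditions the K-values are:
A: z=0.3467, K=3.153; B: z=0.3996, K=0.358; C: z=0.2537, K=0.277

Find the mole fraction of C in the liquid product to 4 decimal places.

x_C = 0.2994

Iterate (Newton) starting at ψ = 0.5:
  ψ = 0.5000: g = -0.30563, g' = -1.0552 → ψ = 0.2104
  ψ = 0.2104: g = 0.00082, g' = -1.1659 → ψ = 0.2111
Converged at ψ = 0.2111.
Compositions from xᵢ = zᵢ/(1+ψ(Kᵢ−1)), yᵢ = Kᵢxᵢ:
  A: x = 0.2384, y = 0.7516
  B: x = 0.4622, y = 0.1655
  C: x = 0.2994, y = 0.0829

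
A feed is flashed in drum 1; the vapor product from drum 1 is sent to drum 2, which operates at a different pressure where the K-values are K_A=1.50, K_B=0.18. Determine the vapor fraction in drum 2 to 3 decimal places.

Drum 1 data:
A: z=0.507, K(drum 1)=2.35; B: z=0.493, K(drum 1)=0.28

V/F (drum 2) = 0.632

Drum 1:
Binary case is linear: z₁(K₁−1)(1+ψ₁(K₂−1)) + z₂(K₂−1)(1+ψ₁(K₁−1)) = 0
⇒ ψ₁ = [z₁(K₁−1)+z₂(K₂−1)] / [−(K₁−1)(K₂−1)] = 0.3295/0.9720 = 0.339
Drum-1 compositions:
  A: x = 0.348, y = 0.817
  B: x = 0.652, y = 0.183
Drum-2 feed = drum-1 vapor: z₂ = (0.8174, 0.1826).
Drum 2:
Newton–Raphson from ψ₂ = 0.43:
  ψ₂ = 0.430: g = 0.1051, g' = -0.431 → ψ₂ = 0.674
  ψ₂ = 0.674: g = -0.0288, g' = -0.727 → ψ₂ = 0.634
  ψ₂ = 0.634: g = -0.0016, g' = -0.651 → ψ₂ = 0.632
Converged at ψ₂ = 0.632.
  A: x = 0.621, y = 0.932
  B: x = 0.379, y = 0.068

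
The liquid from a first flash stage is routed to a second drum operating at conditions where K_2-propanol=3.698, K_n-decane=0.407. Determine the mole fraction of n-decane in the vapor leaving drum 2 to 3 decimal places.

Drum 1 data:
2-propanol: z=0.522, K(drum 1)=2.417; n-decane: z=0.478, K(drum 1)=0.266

Drum 1:
Material balance + equilibrium reduce to Σ zᵢ(Kᵢ−1)/(1+ψ₁(Kᵢ−1)) = 0.
g(0) = ΣzᵢKᵢ − 1 = 0.389 and g(1) = 1 − Σzᵢ/Kᵢ = -1.013, so a root lies in (0, 1).
Newton–Raphson from ψ₁ = 0.4:
  ψ₁ = 0.400: g = -0.0246, g' = -0.943 → ψ₁ = 0.374
Converged at ψ₁ = 0.374.
Drum-1 compositions:
  2-propanol: x = 0.341, y = 0.825
  n-decane: x = 0.659, y = 0.175
Drum-2 feed = drum-1 liquid: z₂ = (0.3412, 0.6588).
Drum 2:
Material balance + equilibrium reduce to Σ zᵢ(Kᵢ−1)/(1+ψ₂(Kᵢ−1)) = 0.
Check two-phase: ΣzᵢKᵢ = 1.530 > 1 and Σzᵢ/Kᵢ = 1.711 > 1, so g(0) = 0.530 > 0 and g(1) = -0.711 < 0.
Newton iteration, ψ₂⁰ = 0.3:
  ψ₂ = 0.300: g = 0.0336, g' = -1.101 → ψ₂ = 0.331
Converged at ψ₂ = 0.331.
  2-propanol: x = 0.180, y = 0.666
  n-decane: x = 0.820, y = 0.334

y_n-decane (drum 2) = 0.334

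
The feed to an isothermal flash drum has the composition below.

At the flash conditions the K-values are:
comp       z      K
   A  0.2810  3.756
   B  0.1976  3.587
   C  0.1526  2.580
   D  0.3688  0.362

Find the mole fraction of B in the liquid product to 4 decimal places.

x_B = 0.0627

Material balance + equilibrium reduce to Σ zᵢ(Kᵢ−1)/(1+V/F(Kᵢ−1)) = 0.
Feasibility: ΣzᵢKᵢ = 2.2914, Σzᵢ/Kᵢ = 1.2078 — both > 1, two phases present.
Newton iteration, V/F⁰ = 0.5:
  V/F = 0.5000: g = 0.33774, g' = -1.0714 → V/F = 0.8152
  V/F = 0.8152: g = 0.01802, g' = -1.0639 → V/F = 0.8322
  V/F = 0.8322: g = -0.00016, g' = -1.0831 → V/F = 0.8320
Converged at V/F = 0.8320.
Compositions from xᵢ = zᵢ/(1+V/F(Kᵢ−1)), yᵢ = Kᵢxᵢ:
  A: x = 0.0853, y = 0.3205
  B: x = 0.0627, y = 0.2248
  C: x = 0.0659, y = 0.1701
  D: x = 0.7861, y = 0.2846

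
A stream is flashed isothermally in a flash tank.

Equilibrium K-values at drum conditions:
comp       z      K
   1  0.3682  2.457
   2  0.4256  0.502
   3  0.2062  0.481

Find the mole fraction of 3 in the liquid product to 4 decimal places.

x_3 = 0.2436

Material balance + equilibrium reduce to Σ zᵢ(Kᵢ−1)/(1+ψ(Kᵢ−1)) = 0.
Check two-phase: ΣzᵢKᵢ = 1.2175 > 1 and Σzᵢ/Kᵢ = 1.4264 > 1, so g(0) = 0.2175 > 0 and g(1) = -0.4264 < 0.
Newton–Raphson from ψ = 0.5:
  ψ = 0.5000: g = -0.11638, g' = -0.5501 → ψ = 0.2884
  ψ = 0.2884: g = 0.00437, g' = -0.6083 → ψ = 0.2956
Converged at ψ = 0.2956.
Compositions from xᵢ = zᵢ/(1+ψ(Kᵢ−1)), yᵢ = Kᵢxᵢ:
  1: x = 0.2573, y = 0.6323
  2: x = 0.4991, y = 0.2505
  3: x = 0.2436, y = 0.1172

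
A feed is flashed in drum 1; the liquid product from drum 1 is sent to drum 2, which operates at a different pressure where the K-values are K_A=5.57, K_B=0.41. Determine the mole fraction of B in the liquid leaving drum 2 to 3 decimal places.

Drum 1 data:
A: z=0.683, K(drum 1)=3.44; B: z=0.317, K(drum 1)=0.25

x_B (drum 2) = 0.886

Drum 1:
Binary case is linear: z₁(K₁−1)(1+ψ₁(K₂−1)) + z₂(K₂−1)(1+ψ₁(K₁−1)) = 0
⇒ ψ₁ = [z₁(K₁−1)+z₂(K₂−1)] / [−(K₁−1)(K₂−1)] = 1.4288/1.8300 = 0.781
Drum-1 compositions:
  A: x = 0.235, y = 0.809
  B: x = 0.765, y = 0.191
Drum-2 feed = drum-1 liquid: z₂ = (0.2351, 0.7649).
Drum 2:
Let ψ₂ = V/F and solve Σ zᵢ(Kᵢ−1)/(1+ψ₂(Kᵢ−1)) = 0.
g(0) = ΣzᵢKᵢ − 1 = 0.623 and g(1) = 1 − Σzᵢ/Kᵢ = -0.908, so a root lies in (0, 1).
Newton–Raphson from ψ₂ = 0.35:
  ψ₂ = 0.350: g = -0.1554, g' = -1.150 → ψ₂ = 0.215
  ψ₂ = 0.215: g = 0.0254, g' = -1.599 → ψ₂ = 0.231
Converged at ψ₂ = 0.231.
  A: x = 0.114, y = 0.637
  B: x = 0.886, y = 0.363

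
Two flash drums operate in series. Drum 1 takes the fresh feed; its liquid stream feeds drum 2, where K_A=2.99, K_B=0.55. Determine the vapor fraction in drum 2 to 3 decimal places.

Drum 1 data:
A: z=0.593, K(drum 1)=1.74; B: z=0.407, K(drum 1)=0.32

V/F (drum 2) = 0.802

Drum 1:
Rachford–Rice: g(ψ₁) = Σ zᵢ(Kᵢ−1)/(1+ψ₁(Kᵢ−1)) = 0.
Check two-phase: ΣzᵢKᵢ = 1.162 > 1 and Σzᵢ/Kᵢ = 1.613 > 1, so g(0) = 0.162 > 0 and g(1) = -0.613 < 0.
Binary case is linear: z₁(K₁−1)(1+ψ₁(K₂−1)) + z₂(K₂−1)(1+ψ₁(K₁−1)) = 0
⇒ ψ₁ = [z₁(K₁−1)+z₂(K₂−1)] / [−(K₁−1)(K₂−1)] = 0.1621/0.5032 = 0.322
Drum-1 compositions:
  A: x = 0.479, y = 0.833
  B: x = 0.521, y = 0.167
Drum-2 feed = drum-1 liquid: z₂ = (0.4789, 0.5211).
Drum 2:
Let ψ₂ = V/F and solve Σ zᵢ(Kᵢ−1)/(1+ψ₂(Kᵢ−1)) = 0.
g(0) = ΣzᵢKᵢ − 1 = 0.718 and g(1) = 1 − Σzᵢ/Kᵢ = -0.108, so a root lies in (0, 1).
Binary case is linear: z₁(K₁−1)(1+ψ₂(K₂−1)) + z₂(K₂−1)(1+ψ₂(K₁−1)) = 0
⇒ ψ₂ = [z₁(K₁−1)+z₂(K₂−1)] / [−(K₁−1)(K₂−1)] = 0.7185/0.8955 = 0.802
  A: x = 0.184, y = 0.551
  B: x = 0.816, y = 0.449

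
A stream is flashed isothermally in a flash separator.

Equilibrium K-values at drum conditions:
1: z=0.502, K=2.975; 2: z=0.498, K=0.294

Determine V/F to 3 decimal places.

Rachford–Rice: g(V/F) = Σ zᵢ(Kᵢ−1)/(1+V/F(Kᵢ−1)) = 0.
g(0) = ΣzᵢKᵢ − 1 = 0.640 and g(1) = 1 − Σzᵢ/Kᵢ = -0.863, so a root lies in (0, 1).
Binary case is linear: z₁(K₁−1)(1+V/F(K₂−1)) + z₂(K₂−1)(1+V/F(K₁−1)) = 0
⇒ V/F = [z₁(K₁−1)+z₂(K₂−1)] / [−(K₁−1)(K₂−1)] = 0.6399/1.3943 = 0.459

V/F = 0.459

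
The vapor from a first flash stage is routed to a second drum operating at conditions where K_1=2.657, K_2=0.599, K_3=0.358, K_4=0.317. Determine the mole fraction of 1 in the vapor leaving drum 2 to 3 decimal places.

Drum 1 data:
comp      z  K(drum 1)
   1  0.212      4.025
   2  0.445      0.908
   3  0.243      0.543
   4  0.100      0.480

Drum 1:
Newton–Raphson from ψ₁ = 0.55:
  ψ₁ = 0.550: g = -0.0235, g' = -0.421 → ψ₁ = 0.494
  ψ₁ = 0.494: g = 0.0008, g' = -0.449 → ψ₁ = 0.496
Converged at ψ₁ = 0.496.
Drum-1 compositions:
  1: x = 0.085, y = 0.341
  2: x = 0.466, y = 0.423
  3: x = 0.314, y = 0.171
  4: x = 0.135, y = 0.065
Drum-2 feed = drum-1 vapor: z₂ = (0.3414, 0.4234, 0.1706, 0.0647).
Drum 2:
Rachford–Rice: g(ψ₂) = Σ zᵢ(Kᵢ−1)/(1+ψ₂(Kᵢ−1)) = 0.
g(0) = ΣzᵢKᵢ − 1 = 0.242 and g(1) = 1 − Σzᵢ/Kᵢ = -0.516, so a root lies in (0, 1).
Newton–Raphson from ψ₂ = 0.5:
  ψ₂ = 0.500: g = -0.1314, g' = -0.609 → ψ₂ = 0.284
  ψ₂ = 0.284: g = 0.0041, g' = -0.672 → ψ₂ = 0.290
Converged at ψ₂ = 0.290.
  1: x = 0.230, y = 0.612
  2: x = 0.479, y = 0.287
  3: x = 0.210, y = 0.075
  4: x = 0.081, y = 0.026

y_1 (drum 2) = 0.612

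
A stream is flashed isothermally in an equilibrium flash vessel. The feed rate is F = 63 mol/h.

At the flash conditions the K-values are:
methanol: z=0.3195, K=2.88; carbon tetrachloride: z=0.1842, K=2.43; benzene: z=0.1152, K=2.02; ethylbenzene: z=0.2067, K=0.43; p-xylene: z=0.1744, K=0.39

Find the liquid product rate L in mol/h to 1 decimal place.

Let ψ = V/F and solve Σ zᵢ(Kᵢ−1)/(1+ψ(Kᵢ−1)) = 0.
g(0) = ΣzᵢKᵢ − 1 = 0.7574 and g(1) = 1 − Σzᵢ/Kᵢ = -0.1716, so a root lies in (0, 1).
Iterate (Newton) starting at ψ = 0.47:
  ψ = 0.4700: g = 0.24577, g' = -0.7606 → ψ = 0.7931
  ψ = 0.7931: g = 0.00838, g' = -0.7685 → ψ = 0.8040
Converged at ψ = 0.8040.
Then V = ψ·F = 0.8040·63 = 50.7 mol/h and L = F − V = 12.3 mol/h.

L = 12.3 mol/h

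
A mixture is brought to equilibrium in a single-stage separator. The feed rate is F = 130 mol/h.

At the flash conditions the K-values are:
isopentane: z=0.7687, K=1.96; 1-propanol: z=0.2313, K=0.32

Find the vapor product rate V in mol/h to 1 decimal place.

Material balance + equilibrium reduce to Σ zᵢ(Kᵢ−1)/(1+V/F(Kᵢ−1)) = 0.
Feasibility: ΣzᵢKᵢ = 1.5807, Σzᵢ/Kᵢ = 1.1150 — both > 1, two phases present.
Iterate (Newton) starting at V/F = 0.5:
  V/F = 0.5000: g = 0.26031, g' = -0.5690 → V/F = 0.9575
  V/F = 0.9575: g = -0.06631, g' = -1.0710 → V/F = 0.8956
  V/F = 0.8956: g = -0.00548, g' = -0.9044 → V/F = 0.8895
Converged at V/F = 0.8895.
Then V = V/F·F = 0.8895·130 = 115.6 mol/h and L = F − V = 14.4 mol/h.

V = 115.6 mol/h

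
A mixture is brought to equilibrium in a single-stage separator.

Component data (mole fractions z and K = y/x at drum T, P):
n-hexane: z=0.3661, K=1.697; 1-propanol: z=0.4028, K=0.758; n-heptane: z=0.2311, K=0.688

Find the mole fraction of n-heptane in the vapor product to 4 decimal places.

Rachford–Rice: g(β) = Σ zᵢ(Kᵢ−1)/(1+β(Kᵢ−1)) = 0.
Feasibility: ΣzᵢKᵢ = 1.0856, Σzᵢ/Kᵢ = 1.0830 — both > 1, two phases present.
Newton iteration, β⁰ = 0.5:
  β = 0.5000: g = -0.00710, g' = -0.1599 → β = 0.4556
  β = 0.4556: g = 0.00006, g' = -0.1628 → β = 0.4560
Converged at β = 0.4560.
Compositions from xᵢ = zᵢ/(1+β(Kᵢ−1)), yᵢ = Kᵢxᵢ:
  n-hexane: x = 0.2778, y = 0.4714
  1-propanol: x = 0.4528, y = 0.3432
  n-heptane: x = 0.2694, y = 0.1854

y_n-heptane = 0.1854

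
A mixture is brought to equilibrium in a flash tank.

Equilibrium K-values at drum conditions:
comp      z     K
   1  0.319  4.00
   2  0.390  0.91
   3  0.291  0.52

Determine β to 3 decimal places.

Newton–Raphson from β = 0.5:
  β = 0.500: g = 0.1623, g' = -0.579 → β = 0.780
  β = 0.780: g = 0.0254, g' = -0.432 → β = 0.839
  β = 0.839: g = 0.0003, g' = -0.424 → β = 0.840
Converged at β = 0.840.

β = 0.840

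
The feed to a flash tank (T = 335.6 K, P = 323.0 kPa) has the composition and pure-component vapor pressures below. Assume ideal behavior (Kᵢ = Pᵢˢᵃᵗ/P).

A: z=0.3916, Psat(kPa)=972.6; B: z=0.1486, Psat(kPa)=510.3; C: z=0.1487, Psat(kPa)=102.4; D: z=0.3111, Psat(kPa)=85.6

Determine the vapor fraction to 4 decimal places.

Raoult's law: Kᵢ = Pᵢˢᵃᵗ/P = Pᵢˢᵃᵗ/323.0.
  K_A = 972.6/323.0 = 3.011146, K_B = 510.3/323.0 = 1.579876, K_C = 102.4/323.0 = 0.317028, K_D = 85.6/323.0 = 0.265015
Material balance + equilibrium reduce to Σ zᵢ(Kᵢ−1)/(1+ψ(Kᵢ−1)) = 0.
Check two-phase: ΣzᵢKᵢ = 1.5435 > 1 and Σzᵢ/Kᵢ = 1.8670 > 1, so g(0) = 0.5435 > 0 and g(1) = -0.8670 < 0.
Iterate (Newton) starting at ψ = 0.5:
  ψ = 0.5000: g = -0.05624, g' = -1.0038 → ψ = 0.4440
  ψ = 0.4440: g = -0.00057, g' = -0.9868 → ψ = 0.4434
Converged at ψ = 0.4434.

ψ = 0.4434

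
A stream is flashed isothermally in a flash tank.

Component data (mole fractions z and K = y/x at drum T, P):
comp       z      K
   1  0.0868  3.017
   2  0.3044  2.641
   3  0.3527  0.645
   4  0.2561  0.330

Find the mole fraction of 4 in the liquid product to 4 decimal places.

Material balance + equilibrium reduce to Σ zᵢ(Kᵢ−1)/(1+β(Kᵢ−1)) = 0.
g(0) = ΣzᵢKᵢ − 1 = 0.3778 and g(1) = 1 − Σzᵢ/Kᵢ = -0.4669, so a root lies in (0, 1).
Newton iteration, β⁰ = 0.48:
  β = 0.4800: g = -0.03548, g' = -0.6620 → β = 0.4264
  β = 0.4264: g = 0.00024, g' = -0.6728 → β = 0.4268
Converged at β = 0.4268.
Compositions from xᵢ = zᵢ/(1+β(Kᵢ−1)), yᵢ = Kᵢxᵢ:
  1: x = 0.0466, y = 0.1407
  2: x = 0.1790, y = 0.4728
  3: x = 0.4157, y = 0.2681
  4: x = 0.3587, y = 0.1184

x_4 = 0.3587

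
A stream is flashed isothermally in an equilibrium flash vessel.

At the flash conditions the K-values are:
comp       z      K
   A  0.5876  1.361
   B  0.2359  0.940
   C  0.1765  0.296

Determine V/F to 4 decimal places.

V/F = 0.3907

Material balance + equilibrium reduce to Σ zᵢ(Kᵢ−1)/(1+V/F(Kᵢ−1)) = 0.
Check two-phase: ΣzᵢKᵢ = 1.0737 > 1 and Σzᵢ/Kᵢ = 1.2790 > 1, so g(0) = 0.0737 > 0 and g(1) = -0.2790 < 0.
Newton iteration, V/F⁰ = 0.68:
  V/F = 0.6800: g = -0.08281, g' = -0.3722 → V/F = 0.4575
  V/F = 0.4575: g = -0.01579, g' = -0.2477 → V/F = 0.3938
  V/F = 0.3938: g = -0.00068, g' = -0.2270 → V/F = 0.3907
Converged at V/F = 0.3907.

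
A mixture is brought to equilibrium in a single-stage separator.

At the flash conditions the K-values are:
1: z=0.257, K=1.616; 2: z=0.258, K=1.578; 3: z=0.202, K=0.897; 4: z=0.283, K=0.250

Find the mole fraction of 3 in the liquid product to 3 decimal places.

Iterate (Newton) starting at ψ = 0.45:
  ψ = 0.450: g = -0.0999, g' = -0.479 → ψ = 0.241
  ψ = 0.241: g = -0.0119, g' = -0.380 → ψ = 0.210
Converged at ψ = 0.210.
Compositions from xᵢ = zᵢ/(1+ψ(Kᵢ−1)), yᵢ = Kᵢxᵢ:
  1: x = 0.228, y = 0.368
  2: x = 0.230, y = 0.363
  3: x = 0.206, y = 0.185
  4: x = 0.336, y = 0.084

x_3 = 0.206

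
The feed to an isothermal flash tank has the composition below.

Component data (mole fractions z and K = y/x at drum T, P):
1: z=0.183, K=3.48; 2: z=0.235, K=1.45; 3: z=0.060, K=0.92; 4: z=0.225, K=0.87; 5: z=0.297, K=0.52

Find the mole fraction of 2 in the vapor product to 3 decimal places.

y_2 = 0.261

Let ψ = V/F and solve Σ zᵢ(Kᵢ−1)/(1+ψ(Kᵢ−1)) = 0.
Check two-phase: ΣzᵢKᵢ = 1.383 > 1 and Σzᵢ/Kᵢ = 1.110 > 1, so g(0) = 0.383 > 0 and g(1) = -0.110 < 0.
Newton iteration, ψ⁰ = 0.4:
  ψ = 0.400: g = 0.1052, g' = -0.427 → ψ = 0.646
  ψ = 0.646: g = 0.0126, g' = -0.343 → ψ = 0.683
Converged at ψ = 0.683.
Compositions from xᵢ = zᵢ/(1+ψ(Kᵢ−1)), yᵢ = Kᵢxᵢ:
  1: x = 0.068, y = 0.236
  2: x = 0.180, y = 0.261
  3: x = 0.063, y = 0.058
  4: x = 0.247, y = 0.215
  5: x = 0.442, y = 0.230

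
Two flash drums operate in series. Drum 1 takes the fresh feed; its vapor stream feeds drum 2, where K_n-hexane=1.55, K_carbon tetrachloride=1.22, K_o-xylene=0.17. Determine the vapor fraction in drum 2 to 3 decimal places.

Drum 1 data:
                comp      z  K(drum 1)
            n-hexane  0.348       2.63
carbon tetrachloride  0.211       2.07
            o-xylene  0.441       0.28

Drum 1:
Newton–Raphson from ψ₁ = 0.69:
  ψ₁ = 0.690: g = -0.2341, g' = -1.188 → ψ₁ = 0.493
  ψ₁ = 0.493: g = -0.0298, g' = -0.937 → ψ₁ = 0.461
Converged at ψ₁ = 0.461.
Drum-1 compositions:
  n-hexane: x = 0.199, y = 0.523
  carbon tetrachloride: x = 0.141, y = 0.293
  o-xylene: x = 0.660, y = 0.185
Drum-2 feed = drum-1 vapor: z₂ = (0.5227, 0.2925, 0.1848).
Drum 2:
Material balance + equilibrium reduce to Σ zᵢ(Kᵢ−1)/(1+ψ₂(Kᵢ−1)) = 0.
Check two-phase: ΣzᵢKᵢ = 1.198 > 1 and Σzᵢ/Kᵢ = 1.664 > 1, so g(0) = 0.198 > 0 and g(1) = -0.664 < 0.
Newton iteration, ψ₂⁰ = 0.31:
  ψ₂ = 0.310: g = 0.0993, g' = -0.359 → ψ₂ = 0.587
  ψ₂ = 0.587: g = -0.0248, g' = -0.586 → ψ₂ = 0.545
  ψ₂ = 0.545: g = -0.0012, g' = -0.529 → ψ₂ = 0.542
Converged at ψ₂ = 0.542.
  n-hexane: x = 0.403, y = 0.624
  carbon tetrachloride: x = 0.261, y = 0.319
  o-xylene: x = 0.336, y = 0.057

V/F (drum 2) = 0.542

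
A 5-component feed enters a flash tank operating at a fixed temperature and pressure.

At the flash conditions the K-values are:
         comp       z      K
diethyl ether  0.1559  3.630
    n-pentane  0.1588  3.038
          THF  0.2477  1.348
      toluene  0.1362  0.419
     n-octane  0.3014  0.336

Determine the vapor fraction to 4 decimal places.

ψ = 0.4996

Let ψ = V/F and solve Σ zᵢ(Kᵢ−1)/(1+ψ(Kᵢ−1)) = 0.
Check two-phase: ΣzᵢKᵢ = 1.5406 > 1 and Σzᵢ/Kᵢ = 1.5011 > 1, so g(0) = 0.5406 > 0 and g(1) = -0.5011 < 0.
Newton iteration, ψ⁰ = 0.45:
  ψ = 0.4500: g = 0.03857, g' = -0.7826 → ψ = 0.4993
  ψ = 0.4993: g = 0.00026, g' = -0.7740 → ψ = 0.4996
Converged at ψ = 0.4996.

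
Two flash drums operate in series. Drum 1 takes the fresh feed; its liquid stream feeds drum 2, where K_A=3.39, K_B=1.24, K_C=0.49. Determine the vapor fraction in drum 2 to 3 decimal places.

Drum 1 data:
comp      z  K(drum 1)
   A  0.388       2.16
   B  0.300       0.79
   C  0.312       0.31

Drum 1:
Newton–Raphson from ψ₁ = 0.62:
  ψ₁ = 0.620: g = -0.1869, g' = -0.648 → ψ₁ = 0.332
  ψ₁ = 0.332: g = -0.0218, g' = -0.537 → ψ₁ = 0.291
Converged at ψ₁ = 0.291.
Drum-1 compositions:
  A: x = 0.290, y = 0.627
  B: x = 0.320, y = 0.252
  C: x = 0.390, y = 0.121
Drum-2 feed = drum-1 liquid: z₂ = (0.2901, 0.3195, 0.3904).
Drum 2:
Rachford–Rice: g(ψ₂) = Σ zᵢ(Kᵢ−1)/(1+ψ₂(Kᵢ−1)) = 0.
g(0) = ΣzᵢKᵢ − 1 = 0.571 and g(1) = 1 − Σzᵢ/Kᵢ = -0.140, so a root lies in (0, 1).
Newton iteration, ψ₂⁰ = 0.65:
  ψ₂ = 0.650: g = 0.0400, g' = -0.495 → ψ₂ = 0.731
Converged at ψ₂ = 0.731.
  A: x = 0.106, y = 0.358
  B: x = 0.272, y = 0.337
  C: x = 0.623, y = 0.305

V/F (drum 2) = 0.731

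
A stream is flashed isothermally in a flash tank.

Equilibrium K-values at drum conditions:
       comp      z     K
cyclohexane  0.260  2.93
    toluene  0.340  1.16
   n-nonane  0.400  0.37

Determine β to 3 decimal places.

β = 0.396

Let β = V/F and solve Σ zᵢ(Kᵢ−1)/(1+β(Kᵢ−1)) = 0.
g(0) = ΣzᵢKᵢ − 1 = 0.304 and g(1) = 1 − Σzᵢ/Kᵢ = -0.463, so a root lies in (0, 1).
Newton iteration, β⁰ = 0.46:
  β = 0.460: g = -0.0383, g' = -0.594 → β = 0.395
  β = 0.395: g = 0.0001, g' = -0.601 → β = 0.396
Converged at β = 0.396.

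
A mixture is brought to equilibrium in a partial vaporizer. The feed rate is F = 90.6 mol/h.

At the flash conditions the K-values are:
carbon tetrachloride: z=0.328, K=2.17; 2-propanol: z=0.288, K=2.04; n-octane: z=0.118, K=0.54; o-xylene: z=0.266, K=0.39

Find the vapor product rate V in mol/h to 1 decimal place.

Let β = V/F and solve Σ zᵢ(Kᵢ−1)/(1+β(Kᵢ−1)) = 0.
Feasibility: ΣzᵢKᵢ = 1.467, Σzᵢ/Kᵢ = 1.193 — both > 1, two phases present.
Iterate (Newton) starting at β = 0.5:
  β = 0.500: g = 0.1352, g' = -0.561 → β = 0.741
  β = 0.741: g = -0.0039, g' = -0.615 → β = 0.735
Converged at β = 0.735.
Then V = β·F = 0.7349·90.6 = 66.6 mol/h and L = F − V = 24.0 mol/h.

V = 66.6 mol/h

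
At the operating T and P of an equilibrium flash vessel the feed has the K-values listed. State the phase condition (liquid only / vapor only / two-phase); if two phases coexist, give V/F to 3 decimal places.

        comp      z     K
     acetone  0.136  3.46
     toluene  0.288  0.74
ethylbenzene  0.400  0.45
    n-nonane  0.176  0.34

ΣzᵢKᵢ = 0.924; Σzᵢ/Kᵢ = 1.835.
Since ΣzᵢKᵢ < 1 the mixture is below its bubble point — single liquid phase.

liquid only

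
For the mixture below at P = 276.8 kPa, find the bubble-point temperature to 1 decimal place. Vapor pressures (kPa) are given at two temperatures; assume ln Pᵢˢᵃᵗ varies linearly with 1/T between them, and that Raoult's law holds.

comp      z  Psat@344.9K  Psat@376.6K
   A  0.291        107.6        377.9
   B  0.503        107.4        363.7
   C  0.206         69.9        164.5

T = 371.8 K

Bubble-point temperature: ΣzᵢPᵢˢᵃᵗ(T) = P. Interpolate ln Pᵢˢᵃᵗ = aᵢ + bᵢ/T.
  T = 344.9 K: ΣzᵢPᵢˢᵃᵗ = 99.73 kPa
  T = 376.6 K: ΣzᵢPᵢˢᵃᵗ = 326.80 kPa
  T = 360.8 K: ΣzᵢPᵢˢᵃᵗ = 185.29 kPa
  T = 368.7 K: ΣzᵢPᵢˢᵃᵗ = 247.47 kPa
  T = 372.6 K: ΣzᵢPᵢˢᵃᵗ = 284.27 kPa
  T = 370.6 K: ΣzᵢPᵢˢᵃᵗ = 264.85 kPa
Interpolating between 370.6 K and 372.6 K gives T ≈ 371.8 K.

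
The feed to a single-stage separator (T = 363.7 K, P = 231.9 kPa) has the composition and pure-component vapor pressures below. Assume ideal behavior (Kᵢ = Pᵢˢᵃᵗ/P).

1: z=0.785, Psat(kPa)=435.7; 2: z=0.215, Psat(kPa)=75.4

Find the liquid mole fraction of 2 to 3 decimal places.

x_2 = 0.566

Raoult's law: Kᵢ = Pᵢˢᵃᵗ/P = Pᵢˢᵃᵗ/231.9.
  K_1 = 435.7/231.9 = 1.87883, K_2 = 75.4/231.9 = 0.32514
Newton iteration, ψ⁰ = 0.36:
  ψ = 0.360: g = 0.3324, g' = -0.521 → ψ = 0.998
  ψ = 0.998: g = -0.0773, g' = -1.092 → ψ = 0.928
  ψ = 0.928: g = -0.0079, g' = -0.884 → ψ = 0.919
Converged at ψ = 0.919.
Compositions from xᵢ = zᵢ/(1+ψ(Kᵢ−1)), yᵢ = Kᵢxᵢ:
  1: x = 0.434, y = 0.816
  2: x = 0.566, y = 0.184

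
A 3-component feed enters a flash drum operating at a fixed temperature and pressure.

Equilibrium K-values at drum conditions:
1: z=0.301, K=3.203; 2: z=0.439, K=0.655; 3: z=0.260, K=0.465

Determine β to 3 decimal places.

β = 0.400

Let β = V/F and solve Σ zᵢ(Kᵢ−1)/(1+β(Kᵢ−1)) = 0.
g(0) = ΣzᵢKᵢ − 1 = 0.373 and g(1) = 1 − Σzᵢ/Kᵢ = -0.323, so a root lies in (0, 1).
Newton–Raphson from β = 0.5:
  β = 0.500: g = -0.0574, g' = -0.546 → β = 0.395
  β = 0.395: g = 0.0029, g' = -0.607 → β = 0.400
Converged at β = 0.400.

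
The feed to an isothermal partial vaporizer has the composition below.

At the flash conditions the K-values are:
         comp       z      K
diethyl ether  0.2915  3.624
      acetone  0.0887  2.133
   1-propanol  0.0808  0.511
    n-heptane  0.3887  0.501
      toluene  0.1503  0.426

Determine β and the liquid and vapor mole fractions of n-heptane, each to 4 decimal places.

Iterate (Newton) starting at β = 0.5:
  β = 0.5000: g = -0.03675, g' = -0.7250 → β = 0.4493
  β = 0.4493: g = 0.00072, g' = -0.7552 → β = 0.4503
Converged at β = 0.4503.
Compositions from xᵢ = zᵢ/(1+β(Kᵢ−1)), yᵢ = Kᵢxᵢ:
  diethyl ether: x = 0.1336, y = 0.4843
  acetone: x = 0.0587, y = 0.1253
  1-propanol: x = 0.1036, y = 0.0529
  n-heptane: x = 0.5013, y = 0.2512
  toluene: x = 0.2027, y = 0.0863

β = 0.4503, x_n-heptane = 0.5013, y_n-heptane = 0.2512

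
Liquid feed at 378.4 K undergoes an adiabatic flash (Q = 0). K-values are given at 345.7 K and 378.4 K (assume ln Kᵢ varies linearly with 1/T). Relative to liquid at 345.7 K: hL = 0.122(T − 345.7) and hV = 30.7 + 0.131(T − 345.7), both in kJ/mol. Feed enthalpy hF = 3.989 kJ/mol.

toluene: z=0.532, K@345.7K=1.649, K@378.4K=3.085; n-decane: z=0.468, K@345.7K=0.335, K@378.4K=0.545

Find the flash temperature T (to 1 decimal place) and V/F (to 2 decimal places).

Adiabatic flash: solve Rachford–Rice at each trial T, then check hF = ψ·hV(T) + (1−ψ)·hL(T).
  T = 345.7 K: K = (1.649, 0.335), RR gives ψ = 0.079, H_out = 2.422 kJ/mol
  T = 378.4 K: K = (3.085, 0.545), RR gives ψ = 0.945, H_out = 33.272 kJ/mol
  T = 362.0 K: K = (2.285, 0.432), RR gives ψ = 0.572, H_out = 19.634 kJ/mol
  T = 353.9 K: K = (1.951, 0.382), RR gives ψ = 0.368, H_out = 12.327 kJ/mol
  T = 349.8 K: K = (1.795, 0.358), RR gives ψ = 0.240, H_out = 7.876 kJ/mol
  T = 347.8 K: K = (1.723, 0.347), RR gives ψ = 0.167, H_out = 5.376 kJ/mol
Linear interpolation between T = 345.7 (H_out = 2.422) and T = 347.8 (H_out = 5.376) on hF = 3.989 gives T ≈ 346.8 K, at which ψ = 0.13.

T = 346.8 K, V/F = 0.13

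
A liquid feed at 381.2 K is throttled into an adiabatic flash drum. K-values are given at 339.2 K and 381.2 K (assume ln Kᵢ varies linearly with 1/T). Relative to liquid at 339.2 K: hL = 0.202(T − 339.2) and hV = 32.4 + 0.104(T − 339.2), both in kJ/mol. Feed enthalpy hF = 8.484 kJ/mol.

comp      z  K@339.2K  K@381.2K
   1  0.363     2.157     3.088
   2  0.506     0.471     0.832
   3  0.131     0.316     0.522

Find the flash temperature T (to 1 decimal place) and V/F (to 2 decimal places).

T = 346.5 K, V/F = 0.22

Adiabatic flash: solve Rachford–Rice at each trial T, then check hF = ψ·hV(T) + (1−ψ)·hL(T).
  T = 339.2 K: K = (2.157, 0.471, 0.316), RR gives ψ = 0.096, H_out = 3.116 kJ/mol
  T = 381.2 K: K = (3.088, 0.832, 0.522), RR gives ψ = 1.000, H_out = 36.768 kJ/mol
  T = 360.2 K: K = (2.608, 0.636, 0.412), RR gives ψ = 0.479, H_out = 18.763 kJ/mol
  T = 349.7 K: K = (2.379, 0.550, 0.362), RR gives ψ = 0.278, H_out = 10.841 kJ/mol
  T = 344.4 K: K = (2.266, 0.509, 0.339), RR gives ψ = 0.186, H_out = 6.971 kJ/mol
  T = 347.0 K: K = (2.321, 0.529, 0.350), RR gives ψ = 0.231, H_out = 8.870 kJ/mol
  T = 345.7 K: K = (2.293, 0.519, 0.344), RR gives ψ = 0.208, H_out = 7.921 kJ/mol
Linear interpolation between T = 345.7 (H_out = 7.921) and T = 347.0 (H_out = 8.870) on hF = 8.484 gives T ≈ 346.5 K, at which ψ = 0.22.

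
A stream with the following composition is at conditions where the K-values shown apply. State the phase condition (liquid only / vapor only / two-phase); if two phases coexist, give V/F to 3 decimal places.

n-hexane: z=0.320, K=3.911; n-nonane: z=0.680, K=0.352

ΣzᵢKᵢ = 1.491; Σzᵢ/Kᵢ = 2.014.
Both exceed 1, so a two-phase solution exists.
Rachford–Rice: g(ψ) = Σ zᵢ(Kᵢ−1)/(1+ψ(Kᵢ−1)) = 0.
Binary case is linear: z₁(K₁−1)(1+ψ(K₂−1)) + z₂(K₂−1)(1+ψ(K₁−1)) = 0
⇒ ψ = [z₁(K₁−1)+z₂(K₂−1)] / [−(K₁−1)(K₂−1)] = 0.4909/1.8863 = 0.260

two-phase, V/F = 0.260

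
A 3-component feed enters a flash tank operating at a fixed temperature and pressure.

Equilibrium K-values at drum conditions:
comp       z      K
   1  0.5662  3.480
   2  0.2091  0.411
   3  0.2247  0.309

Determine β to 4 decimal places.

β = 0.7027

Newton iteration, β⁰ = 0.38:
  β = 0.3800: g = 0.35368, g' = -1.2407 → β = 0.6651
  β = 0.6651: g = 0.04023, g' = -1.0595 → β = 0.7030
  β = 0.7030: g = -0.00035, g' = -1.0797 → β = 0.7027
Converged at β = 0.7027.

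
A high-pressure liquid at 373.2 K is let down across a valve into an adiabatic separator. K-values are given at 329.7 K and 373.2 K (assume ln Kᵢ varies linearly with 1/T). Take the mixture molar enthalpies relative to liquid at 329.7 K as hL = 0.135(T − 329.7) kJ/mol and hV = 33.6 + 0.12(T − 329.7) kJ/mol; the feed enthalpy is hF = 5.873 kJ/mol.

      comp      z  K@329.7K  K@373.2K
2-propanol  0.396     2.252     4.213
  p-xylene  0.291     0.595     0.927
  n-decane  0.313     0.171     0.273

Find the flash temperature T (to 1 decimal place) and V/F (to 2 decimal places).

Adiabatic flash: solve Rachford–Rice at each trial T, then check hF = ψ·hV(T) + (1−ψ)·hL(T).
  T = 329.7 K: K = (2.252, 0.595, 0.171), RR gives ψ = 0.144, H_out = 4.849 kJ/mol
  T = 373.2 K: K = (4.213, 0.927, 0.273), RR gives ψ = 0.609, H_out = 25.929 kJ/mol
  T = 351.4 K: K = (3.138, 0.753, 0.219), RR gives ψ = 0.422, H_out = 16.976 kJ/mol
  T = 340.5 K: K = (2.670, 0.671, 0.194), RR gives ψ = 0.302, H_out = 11.563 kJ/mol
  T = 335.1 K: K = (2.456, 0.633, 0.182), RR gives ψ = 0.230, H_out = 8.435 kJ/mol
  T = 332.4 K: K = (2.352, 0.614, 0.177), RR gives ψ = 0.189, H_out = 6.710 kJ/mol
  T = 331.0 K: K = (2.300, 0.604, 0.174), RR gives ψ = 0.166, H_out = 5.764 kJ/mol
Linear interpolation between T = 331.0 (H_out = 5.764) and T = 332.4 (H_out = 6.710) on hF = 5.873 gives T ≈ 331.2 K, at which ψ = 0.17.

T = 331.2 K, V/F = 0.17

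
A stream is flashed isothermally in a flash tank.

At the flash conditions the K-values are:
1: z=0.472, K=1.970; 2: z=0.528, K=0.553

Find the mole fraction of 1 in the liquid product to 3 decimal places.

Material balance + equilibrium reduce to Σ zᵢ(Kᵢ−1)/(1+ψ(Kᵢ−1)) = 0.
Check two-phase: ΣzᵢKᵢ = 1.222 > 1 and Σzᵢ/Kᵢ = 1.194 > 1, so g(0) = 0.222 > 0 and g(1) = -0.194 < 0.
Newton iteration, ψ⁰ = 0.5:
  ψ = 0.500: g = 0.0044, g' = -0.376 → ψ = 0.512
Converged at ψ = 0.512.
Compositions from xᵢ = zᵢ/(1+ψ(Kᵢ−1)), yᵢ = Kᵢxᵢ:
  1: x = 0.315, y = 0.621
  2: x = 0.685, y = 0.379

x_1 = 0.315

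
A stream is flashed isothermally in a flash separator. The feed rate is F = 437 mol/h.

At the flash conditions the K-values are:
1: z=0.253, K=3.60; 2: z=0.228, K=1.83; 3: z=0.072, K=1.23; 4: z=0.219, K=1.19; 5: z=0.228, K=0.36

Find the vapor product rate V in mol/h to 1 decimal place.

V = 399.4 mol/h

Rachford–Rice: g(β) = Σ zᵢ(Kᵢ−1)/(1+β(Kᵢ−1)) = 0.
Check two-phase: ΣzᵢKᵢ = 1.759 > 1 and Σzᵢ/Kᵢ = 1.071 > 1, so g(0) = 0.759 > 0 and g(1) = -0.071 < 0.
Newton iteration, β⁰ = 0.5:
  β = 0.500: g = 0.2580, g' = -0.613 → β = 0.921
  β = 0.921: g = -0.0050, g' = -0.761 → β = 0.914
Converged at β = 0.914.
Then V = β·F = 0.9140·437 = 399.4 mol/h and L = F − V = 37.6 mol/h.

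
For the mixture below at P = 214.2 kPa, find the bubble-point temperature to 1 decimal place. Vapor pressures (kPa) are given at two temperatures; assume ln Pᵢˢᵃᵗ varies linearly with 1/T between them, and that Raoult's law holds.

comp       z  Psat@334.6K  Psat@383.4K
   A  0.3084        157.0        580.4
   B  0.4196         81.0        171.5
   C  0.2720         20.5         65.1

Bubble-point temperature: ΣzᵢPᵢˢᵃᵗ(T) = P. Interpolate ln Pᵢˢᵃᵗ = aᵢ + bᵢ/T.
  T = 334.6 K: ΣzᵢPᵢˢᵃᵗ = 87.98 kPa
  T = 383.4 K: ΣzᵢPᵢˢᵃᵗ = 268.66 kPa
  T = 359.0 K: ΣzᵢPᵢˢᵃᵗ = 158.39 kPa
  T = 371.2 K: ΣzᵢPᵢˢᵃᵗ = 207.73 kPa
  T = 377.3 K: ΣzᵢPᵢˢᵃᵗ = 236.64 kPa
  T = 374.2 K: ΣzᵢPᵢˢᵃᵗ = 221.58 kPa
  T = 372.7 K: ΣzᵢPᵢˢᵃᵗ = 214.57 kPa
Interpolating between 371.2 K and 372.7 K gives T ≈ 372.6 K.

T = 372.6 K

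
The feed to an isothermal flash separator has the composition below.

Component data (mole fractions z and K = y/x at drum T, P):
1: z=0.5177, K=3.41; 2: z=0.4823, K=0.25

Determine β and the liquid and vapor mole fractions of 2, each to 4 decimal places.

β = 0.4901, x_2 = 0.7627, y_2 = 0.1907

Let β = V/F and solve Σ zᵢ(Kᵢ−1)/(1+β(Kᵢ−1)) = 0.
g(0) = ΣzᵢKᵢ − 1 = 0.8859 and g(1) = 1 − Σzᵢ/Kᵢ = -1.0810, so a root lies in (0, 1).
Binary case is linear: z₁(K₁−1)(1+β(K₂−1)) + z₂(K₂−1)(1+β(K₁−1)) = 0
⇒ β = [z₁(K₁−1)+z₂(K₂−1)] / [−(K₁−1)(K₂−1)] = 0.88593/1.80750 = 0.4901
Compositions from xᵢ = zᵢ/(1+β(Kᵢ−1)), yᵢ = Kᵢxᵢ:
  1: x = 0.2373, y = 0.8093
  2: x = 0.7627, y = 0.1907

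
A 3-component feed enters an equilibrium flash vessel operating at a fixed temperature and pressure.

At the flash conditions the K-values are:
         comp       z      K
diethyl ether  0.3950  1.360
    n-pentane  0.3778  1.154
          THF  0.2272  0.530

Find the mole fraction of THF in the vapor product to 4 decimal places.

y_THF = 0.1853

Rachford–Rice: g(V/F) = Σ zᵢ(Kᵢ−1)/(1+V/F(Kᵢ−1)) = 0.
g(0) = ΣzᵢKᵢ − 1 = 0.0936 and g(1) = 1 − Σzᵢ/Kᵢ = -0.0465, so a root lies in (0, 1).
Iterate (Newton) starting at V/F = 0.5:
  V/F = 0.5000: g = 0.03494, g' = -0.1302 → V/F = 0.7683
  V/F = 0.7683: g = -0.00372, g' = -0.1615 → V/F = 0.7453
  V/F = 0.7453: g = -0.00004, g' = -0.1579 → V/F = 0.7450
Converged at V/F = 0.7450.
Compositions from xᵢ = zᵢ/(1+V/F(Kᵢ−1)), yᵢ = Kᵢxᵢ:
  diethyl ether: x = 0.3115, y = 0.4236
  n-pentane: x = 0.3389, y = 0.3911
  THF: x = 0.3496, y = 0.1853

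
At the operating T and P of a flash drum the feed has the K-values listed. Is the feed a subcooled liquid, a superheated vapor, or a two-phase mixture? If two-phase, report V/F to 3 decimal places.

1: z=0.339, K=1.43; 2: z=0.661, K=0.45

ΣzᵢKᵢ = 0.782; Σzᵢ/Kᵢ = 1.706.
Since ΣzᵢKᵢ < 1 the mixture is below its bubble point — single liquid phase.

subcooled liquid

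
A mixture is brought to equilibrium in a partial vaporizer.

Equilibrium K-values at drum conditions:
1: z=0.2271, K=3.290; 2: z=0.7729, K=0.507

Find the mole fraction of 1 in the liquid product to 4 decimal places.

x_1 = 0.1771

Rachford–Rice: g(V/F) = Σ zᵢ(Kᵢ−1)/(1+V/F(Kᵢ−1)) = 0.
Feasibility: ΣzᵢKᵢ = 1.1390, Σzᵢ/Kᵢ = 1.5935 — both > 1, two phases present.
Binary case is linear: z₁(K₁−1)(1+V/F(K₂−1)) + z₂(K₂−1)(1+V/F(K₁−1)) = 0
⇒ V/F = [z₁(K₁−1)+z₂(K₂−1)] / [−(K₁−1)(K₂−1)] = 0.13902/1.12897 = 0.1231
Compositions from xᵢ = zᵢ/(1+V/F(Kᵢ−1)), yᵢ = Kᵢxᵢ:
  1: x = 0.1771, y = 0.5828
  2: x = 0.8229, y = 0.4172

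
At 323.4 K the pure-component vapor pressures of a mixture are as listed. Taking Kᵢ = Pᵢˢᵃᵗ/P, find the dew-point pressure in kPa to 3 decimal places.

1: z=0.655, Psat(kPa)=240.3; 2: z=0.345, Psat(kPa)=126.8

Pdew = 183.601 kPa

At the dew point ψ → 1, so Σzᵢ/Kᵢ = 1 with Kᵢ = Pᵢˢᵃᵗ/P ⇒ 1/P = Σzᵢ/Pᵢˢᵃᵗ.
1/P = 0.655/240.3 + 0.345/126.8 = 0.005447 ⇒ P = 183.601 kPa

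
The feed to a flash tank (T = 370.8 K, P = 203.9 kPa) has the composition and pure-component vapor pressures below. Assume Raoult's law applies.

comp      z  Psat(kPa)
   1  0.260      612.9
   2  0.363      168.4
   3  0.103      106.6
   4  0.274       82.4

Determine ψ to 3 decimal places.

Raoult's law: Kᵢ = Pᵢˢᵃᵗ/P = Pᵢˢᵃᵗ/203.9.
  K_1 = 612.9/203.9 = 3.00589, K_2 = 168.4/203.9 = 0.82590, K_3 = 106.6/203.9 = 0.52281, K_4 = 82.4/203.9 = 0.40412
Rachford–Rice: g(ψ) = Σ zᵢ(Kᵢ−1)/(1+ψ(Kᵢ−1)) = 0.
Feasibility: ΣzᵢKᵢ = 1.246, Σzᵢ/Kᵢ = 1.401 — both > 1, two phases present.
Iterate (Newton) starting at ψ = 0.69:
  ψ = 0.690: g = -0.2036, g' = -0.531 → ψ = 0.307
  ψ = 0.307: g = -0.0011, g' = -0.591 → ψ = 0.305
Converged at ψ = 0.305.

ψ = 0.305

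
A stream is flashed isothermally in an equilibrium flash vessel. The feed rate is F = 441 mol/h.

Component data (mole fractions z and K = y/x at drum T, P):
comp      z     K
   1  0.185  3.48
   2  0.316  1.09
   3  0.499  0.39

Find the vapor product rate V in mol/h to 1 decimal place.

V = 81.2 mol/h

Newton–Raphson from ψ = 0.5:
  ψ = 0.500: g = -0.2059, g' = -0.614 → ψ = 0.164
  ψ = 0.164: g = 0.0157, g' = -0.806 → ψ = 0.184
Converged at ψ = 0.184.
Then V = ψ·F = 0.1842·441 = 81.2 mol/h and L = F − V = 359.8 mol/h.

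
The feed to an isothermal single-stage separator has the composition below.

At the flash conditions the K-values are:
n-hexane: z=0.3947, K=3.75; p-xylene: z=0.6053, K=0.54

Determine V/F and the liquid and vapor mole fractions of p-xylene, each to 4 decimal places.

Material balance + equilibrium reduce to Σ zᵢ(Kᵢ−1)/(1+V/F(Kᵢ−1)) = 0.
Check two-phase: ΣzᵢKᵢ = 1.8070 > 1 and Σzᵢ/Kᵢ = 1.2262 > 1, so g(0) = 0.8070 > 0 and g(1) = -0.2262 < 0.
Binary case is linear: z₁(K₁−1)(1+V/F(K₂−1)) + z₂(K₂−1)(1+V/F(K₁−1)) = 0
⇒ V/F = [z₁(K₁−1)+z₂(K₂−1)] / [−(K₁−1)(K₂−1)] = 0.80699/1.26500 = 0.6379
Compositions from xᵢ = zᵢ/(1+V/F(Kᵢ−1)), yᵢ = Kᵢxᵢ:
  n-hexane: x = 0.1433, y = 0.5374
  p-xylene: x = 0.8567, y = 0.4626

V/F = 0.6379, x_p-xylene = 0.8567, y_p-xylene = 0.4626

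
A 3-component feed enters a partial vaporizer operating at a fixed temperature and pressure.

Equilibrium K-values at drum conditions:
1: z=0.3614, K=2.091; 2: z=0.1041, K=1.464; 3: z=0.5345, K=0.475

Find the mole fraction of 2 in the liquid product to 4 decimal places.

x_2 = 0.0909

Material balance + equilibrium reduce to Σ zᵢ(Kᵢ−1)/(1+ψ(Kᵢ−1)) = 0.
g(0) = ΣzᵢKᵢ − 1 = 0.1620 and g(1) = 1 − Σzᵢ/Kᵢ = -0.3692, so a root lies in (0, 1).
Newton iteration, ψ⁰ = 0.5:
  ψ = 0.5000: g = -0.08617, g' = -0.4657 → ψ = 0.3150
  ψ = 0.3150: g = -0.00062, g' = -0.4668 → ψ = 0.3137
Converged at ψ = 0.3137.
Compositions from xᵢ = zᵢ/(1+ψ(Kᵢ−1)), yᵢ = Kᵢxᵢ:
  1: x = 0.2693, y = 0.5630
  2: x = 0.0909, y = 0.1330
  3: x = 0.6399, y = 0.3039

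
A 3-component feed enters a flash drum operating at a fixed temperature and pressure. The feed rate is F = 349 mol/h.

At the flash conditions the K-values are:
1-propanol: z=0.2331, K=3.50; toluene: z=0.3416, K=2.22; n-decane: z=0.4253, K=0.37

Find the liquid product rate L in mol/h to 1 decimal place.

L = 121.9 mol/h

Newton iteration, V/F⁰ = 0.58:
  V/F = 0.5800: g = 0.05970, g' = -0.8362 → V/F = 0.6514
  V/F = 0.6514: g = -0.00050, g' = -0.8543 → V/F = 0.6508
Converged at V/F = 0.6508.
Then V = V/F·F = 0.6508·349 = 227.1 mol/h and L = F − V = 121.9 mol/h.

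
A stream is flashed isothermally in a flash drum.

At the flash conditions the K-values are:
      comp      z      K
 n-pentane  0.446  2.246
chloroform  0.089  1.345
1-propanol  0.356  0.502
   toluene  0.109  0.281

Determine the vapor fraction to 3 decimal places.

Newton–Raphson from ψ = 0.5:
  ψ = 0.500: g = 0.0102, g' = -0.564 → ψ = 0.518
Converged at ψ = 0.518.

ψ = 0.518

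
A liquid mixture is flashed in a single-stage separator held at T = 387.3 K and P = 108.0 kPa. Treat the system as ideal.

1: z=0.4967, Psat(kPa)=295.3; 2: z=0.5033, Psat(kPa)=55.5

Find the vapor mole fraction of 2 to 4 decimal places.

y_2 = 0.4014

Raoult's law: Kᵢ = Pᵢˢᵃᵗ/P = Pᵢˢᵃᵗ/108.0.
  K_1 = 295.3/108.0 = 2.734259, K_2 = 55.5/108.0 = 0.513889
Material balance + equilibrium reduce to Σ zᵢ(Kᵢ−1)/(1+V/F(Kᵢ−1)) = 0.
g(0) = ΣzᵢKᵢ − 1 = 0.6167 and g(1) = 1 − Σzᵢ/Kᵢ = -0.1611, so a root lies in (0, 1).
Binary case is linear: z₁(K₁−1)(1+V/F(K₂−1)) + z₂(K₂−1)(1+V/F(K₁−1)) = 0
⇒ V/F = [z₁(K₁−1)+z₂(K₂−1)] / [−(K₁−1)(K₂−1)] = 0.61675/0.84304 = 0.7316
Compositions from xᵢ = zᵢ/(1+V/F(Kᵢ−1)), yᵢ = Kᵢxᵢ:
  1: x = 0.2189, y = 0.5986
  2: x = 0.7811, y = 0.4014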